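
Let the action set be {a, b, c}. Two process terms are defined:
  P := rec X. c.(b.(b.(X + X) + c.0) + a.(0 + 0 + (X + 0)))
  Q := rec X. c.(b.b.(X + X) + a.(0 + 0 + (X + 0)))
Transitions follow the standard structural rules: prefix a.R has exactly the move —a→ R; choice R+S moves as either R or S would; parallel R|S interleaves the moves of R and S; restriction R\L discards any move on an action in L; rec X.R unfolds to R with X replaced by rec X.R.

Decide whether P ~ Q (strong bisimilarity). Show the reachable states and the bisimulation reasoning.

P ≁ Q

P's transition system — 6 states:
  p0 = rec X. c.(b.(b.(X + X) + c.0) + a.(0 + 0 + (X + 0))) ⊢ —c→ p1
  p1 = b.(b.((rec X. c.(b.(b.(X + X) + c.0) + a.(0 + 0 + (X + 0)))) + (rec X. c.(b.(b.(X + X) + c.0) + a.(0 + 0 + (X + 0))))) + c.0) + a.(0 + 0 + ((rec X. c.(b.(b.(X + X) + c.0) + a.(0 + 0 + (X + 0)))) + 0)) ⊢ —a→ p2, —b→ p3
  p2 = 0 + 0 + ((rec X. c.(b.(b.(X + X) + c.0) + a.(0 + 0 + (X + 0)))) + 0) ⊢ —c→ p1
  p3 = b.((rec X. c.(b.(b.(X + X) + c.0) + a.(0 + 0 + (X + 0)))) + (rec X. c.(b.(b.(X + X) + c.0) + a.(0 + 0 + (X + 0))))) + c.0 ⊢ —b→ p4, —c→ p5
  p4 = (rec X. c.(b.(b.(X + X) + c.0) + a.(0 + 0 + (X + 0)))) + (rec X. c.(b.(b.(X + X) + c.0) + a.(0 + 0 + (X + 0)))) ⊢ —c→ p1
  p5 = 0 ⊢ (no moves)
Q's transition system — 5 states:
  q0 = rec X. c.(b.b.(X + X) + a.(0 + 0 + (X + 0))) ⊢ —c→ q1
  q1 = b.b.((rec X. c.(b.b.(X + X) + a.(0 + 0 + (X + 0)))) + (rec X. c.(b.b.(X + X) + a.(0 + 0 + (X + 0))))) + a.(0 + 0 + ((rec X. c.(b.b.(X + X) + a.(0 + 0 + (X + 0)))) + 0)) ⊢ —a→ q2, —b→ q3
  q2 = 0 + 0 + ((rec X. c.(b.b.(X + X) + a.(0 + 0 + (X + 0)))) + 0) ⊢ —c→ q1
  q3 = b.((rec X. c.(b.b.(X + X) + a.(0 + 0 + (X + 0)))) + (rec X. c.(b.b.(X + X) + a.(0 + 0 + (X + 0))))) ⊢ —b→ q4
  q4 = (rec X. c.(b.b.(X + X) + a.(0 + 0 + (X + 0)))) + (rec X. c.(b.b.(X + X) + a.(0 + 0 + (X + 0)))) ⊢ —c→ q1
Bisimilarity quotient blocks:
  B0 = {p0, p2, p4}
  B1 = {p1}
  B2 = {p3}
  B3 = {p5}
  B4 = {q0, q2, q4}
  B5 = {q1}
  B6 = {q3}
p0 ∈ B0, q0 ∈ B4 → different blocks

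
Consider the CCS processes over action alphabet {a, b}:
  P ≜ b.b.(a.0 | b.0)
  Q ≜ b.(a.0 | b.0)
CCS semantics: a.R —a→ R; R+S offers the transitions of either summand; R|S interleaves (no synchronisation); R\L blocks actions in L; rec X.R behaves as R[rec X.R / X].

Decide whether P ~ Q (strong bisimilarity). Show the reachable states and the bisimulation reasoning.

P ≁ Q

P's transition system — 6 states:
  u0 = b.b.(a.0 | b.0) ⊢ —b→ u1
  u1 = b.(a.0 | b.0) ⊢ —b→ u2
  u2 = a.0 | b.0 ⊢ —a→ u3, —b→ u4
  u3 = 0 | b.0 ⊢ —b→ u5
  u4 = a.0 | 0 ⊢ —a→ u5
  u5 = 0 | 0 ⊢ stopped
Q's transition system — 5 states:
  v0 = b.(a.0 | b.0) ⊢ —b→ v1
  v1 = a.0 | b.0 ⊢ —a→ v2, —b→ v3
  v2 = 0 | b.0 ⊢ —b→ v4
  v3 = a.0 | 0 ⊢ —a→ v4
  v4 = 0 | 0 ⊢ stopped
Coarsest stable partition (strong bisimilarity classes):
  B0 = {u0}
  B1 = {u1, v0}
  B2 = {u2, v1}
  B3 = {u3, v2}
  B4 = {u5, v4}
  B5 = {u4, v3}
u0 ∈ B0, v0 ∈ B1 → different blocks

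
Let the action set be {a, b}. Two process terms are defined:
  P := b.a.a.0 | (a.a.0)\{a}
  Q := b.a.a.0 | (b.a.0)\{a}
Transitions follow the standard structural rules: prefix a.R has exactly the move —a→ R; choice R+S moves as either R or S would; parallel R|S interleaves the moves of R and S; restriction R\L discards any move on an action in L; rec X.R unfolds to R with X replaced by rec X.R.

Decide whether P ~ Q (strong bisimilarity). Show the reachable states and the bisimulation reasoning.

not bisimilar

P's transition system — 4 states:
  p0 = b.a.a.0 | (a.a.0)\{a} → ··b··> p1
  p1 = a.a.0 | (a.a.0)\{a} → ··a··> p2
  p2 = a.0 | (a.a.0)\{a} → ··a··> p3
  p3 = 0 | (a.a.0)\{a} → ∅
Q's transition system — 8 states:
  q0 = b.a.a.0 | (b.a.0)\{a} → ··b··> q1, ··b··> q2
  q1 = a.a.0 | (b.a.0)\{a} → ··a··> q3, ··b··> q4
  q2 = b.a.a.0 | (a.0)\{a} → ··b··> q4
  q3 = a.0 | (b.a.0)\{a} → ··a··> q5, ··b··> q6
  q4 = a.a.0 | (a.0)\{a} → ··a··> q6
  q5 = 0 | (b.a.0)\{a} → ··b··> q7
  q6 = a.0 | (a.0)\{a} → ··a··> q7
  q7 = 0 | (a.0)\{a} → ∅
Partition-refinement fixed point:
  B0 = {p0, q2}
  B1 = {p1, q4}
  B2 = {p2, q6}
  B3 = {p3, q7}
  B4 = {q0}
  B5 = {q1}
  B6 = {q3}
  B7 = {q5}
p0 ∈ B0, q0 ∈ B4 → different blocks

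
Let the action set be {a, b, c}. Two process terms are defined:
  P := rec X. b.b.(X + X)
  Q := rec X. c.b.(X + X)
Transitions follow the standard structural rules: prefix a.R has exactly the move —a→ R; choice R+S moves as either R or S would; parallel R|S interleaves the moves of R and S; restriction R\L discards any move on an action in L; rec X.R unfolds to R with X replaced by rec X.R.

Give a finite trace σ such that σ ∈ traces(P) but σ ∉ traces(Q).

LTS(P): 3 reachable states
  u0 = rec X. b.b.(X + X) | =b=> u1
  u1 = b.((rec X. b.b.(X + X)) + (rec X. b.b.(X + X))) | =b=> u2
  u2 = (rec X. b.b.(X + X)) + (rec X. b.b.(X + X)) | =b=> u1
LTS(Q): 3 reachable states
  v0 = rec X. c.b.(X + X) | =c=> v1
  v1 = b.((rec X. c.b.(X + X)) + (rec X. c.b.(X + X))) | =b=> v2
  v2 = (rec X. c.b.(X + X)) + (rec X. c.b.(X + X)) | =c=> v1
Executing b from P (initial set {u0}):
  step 1 (b): {u1}
  ✓ P
Executing b from Q (initial set {v0}):
  step 1 (b): ∅ (Q stuck)

b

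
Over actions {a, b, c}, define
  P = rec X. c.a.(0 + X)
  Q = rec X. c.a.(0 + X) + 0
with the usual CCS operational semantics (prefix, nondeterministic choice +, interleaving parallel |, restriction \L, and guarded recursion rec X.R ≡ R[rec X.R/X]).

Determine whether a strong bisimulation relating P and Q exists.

P's transition system — 3 states:
  p0 = rec X. c.a.(0 + X) has moves ··c··> p1
  p1 = a.(0 + (rec X. c.a.(0 + X))) has moves ··a··> p2
  p2 = 0 + (rec X. c.a.(0 + X)) has moves ··c··> p1
Q's transition system — 3 states:
  q0 = rec X. c.a.(0 + X) + 0 has moves ··c··> q1
  q1 = a.(0 + (rec X. c.a.(0 + X) + 0)) has moves ··a··> q2
  q2 = 0 + (rec X. c.a.(0 + X) + 0) has moves ··c··> q1
Coarsest stable partition (strong bisimilarity classes):
  B0 = {p0, p2, q0, q2}
  B1 = {p1, q1}
p0 ∈ B0, q0 ∈ B0 → same block

P ~ Q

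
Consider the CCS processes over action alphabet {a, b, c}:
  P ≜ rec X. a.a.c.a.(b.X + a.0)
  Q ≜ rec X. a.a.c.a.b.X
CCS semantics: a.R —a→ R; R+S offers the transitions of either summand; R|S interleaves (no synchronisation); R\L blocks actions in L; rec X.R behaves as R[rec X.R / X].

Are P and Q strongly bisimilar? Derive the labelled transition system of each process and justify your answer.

P's transition system — 6 states:
  u0 = rec X. a.a.c.a.(b.X + a.0) | -a-> u1
  u1 = a.c.a.(b.(rec X. a.a.c.a.(b.X + a.0)) + a.0) | -a-> u2
  u2 = c.a.(b.(rec X. a.a.c.a.(b.X + a.0)) + a.0) | -c-> u3
  u3 = a.(b.(rec X. a.a.c.a.(b.X + a.0)) + a.0) | -a-> u4
  u4 = b.(rec X. a.a.c.a.(b.X + a.0)) + a.0 | -a-> u5, -b-> u0
  u5 = 0 | deadlocked
Q's transition system — 5 states:
  v0 = rec X. a.a.c.a.b.X | -a-> v1
  v1 = a.c.a.b.(rec X. a.a.c.a.b.X) | -a-> v2
  v2 = c.a.b.(rec X. a.a.c.a.b.X) | -c-> v3
  v3 = a.b.(rec X. a.a.c.a.b.X) | -a-> v4
  v4 = b.(rec X. a.a.c.a.b.X) | -b-> v0
Coarsest stable partition (strong bisimilarity classes):
  B0 = {u0}
  B1 = {u1}
  B2 = {u2}
  B3 = {u3}
  B4 = {u4}
  B5 = {u5}
  B6 = {v0}
  B7 = {v1}
  B8 = {v2}
  B9 = {v3}
  B10 = {v4}
u0 ∈ B0, v0 ∈ B6 → different blocks

NO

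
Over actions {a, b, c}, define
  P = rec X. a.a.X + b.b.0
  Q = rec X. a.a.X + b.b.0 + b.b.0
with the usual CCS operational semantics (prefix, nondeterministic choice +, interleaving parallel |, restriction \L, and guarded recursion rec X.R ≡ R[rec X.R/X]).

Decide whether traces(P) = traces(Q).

trace-equivalent

P's transition system — 4 states:
  u0 = rec X. a.a.X + b.b.0 ⊢ ··a··> u1, ··b··> u2
  u1 = a.(rec X. a.a.X + b.b.0) ⊢ ··a··> u0
  u2 = b.0 ⊢ ··b··> u3
  u3 = 0 ⊢ ·
Q's transition system — 4 states:
  v0 = rec X. a.a.X + b.b.0 + b.b.0 ⊢ ··a··> v1, ··b··> v2
  v1 = a.(rec X. a.a.X + b.b.0 + b.b.0) ⊢ ··a··> v0
  v2 = b.0 ⊢ ··b··> v3
  v3 = 0 ⊢ ·
Partition-refinement fixed point:
  B0 = {u0, v0}
  B1 = {u1, v1}
  B2 = {u2, v2}
  B3 = {u3, v3}
u0 ∈ B0, v0 ∈ B0 → same block
Bisimilar ⇒ trace-equivalent.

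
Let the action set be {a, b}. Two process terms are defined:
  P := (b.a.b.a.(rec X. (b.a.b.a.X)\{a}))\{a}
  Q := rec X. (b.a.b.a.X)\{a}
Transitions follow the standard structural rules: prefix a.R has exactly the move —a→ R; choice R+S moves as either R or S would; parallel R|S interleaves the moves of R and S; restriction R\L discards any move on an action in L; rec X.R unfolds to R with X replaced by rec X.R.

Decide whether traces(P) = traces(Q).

trace-equivalent

Reachable graph of P (2 states):
  p0 = (b.a.b.a.(rec X. (b.a.b.a.X)\{a}))\{a} → --b--▸ p1
  p1 = (a.b.a.(rec X. (b.a.b.a.X)\{a}))\{a} → (no moves)
Reachable graph of Q (2 states):
  q0 = rec X. (b.a.b.a.X)\{a} → --b--▸ q1
  q1 = (a.b.a.(rec X. (b.a.b.a.X)\{a}))\{a} → (no moves)
Partition-refinement fixed point:
  B0 = {p0, q0}
  B1 = {p1, q1}
p0 ∈ B0, q0 ∈ B0 → same block
Bisimilar ⇒ trace-equivalent.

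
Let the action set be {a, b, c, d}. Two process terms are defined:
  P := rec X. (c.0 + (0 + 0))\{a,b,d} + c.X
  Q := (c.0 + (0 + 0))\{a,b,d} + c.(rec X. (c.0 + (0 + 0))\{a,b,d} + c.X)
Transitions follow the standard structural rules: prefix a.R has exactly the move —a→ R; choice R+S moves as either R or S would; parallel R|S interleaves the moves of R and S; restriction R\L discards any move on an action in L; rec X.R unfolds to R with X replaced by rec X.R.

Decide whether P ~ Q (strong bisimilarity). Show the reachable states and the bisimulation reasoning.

P ~ Q

Reachable graph of P (2 states):
  p0 = rec X. (c.0 + (0 + 0))\{a,b,d} + c.X | -c-> p0, -c-> p1
  p1 = 0\{a,b,d} | stopped
Reachable graph of Q (3 states):
  q0 = (c.0 + (0 + 0))\{a,b,d} + c.(rec X. (c.0 + (0 + 0))\{a,b,d} + c.X) | -c-> q1, -c-> q2
  q1 = 0\{a,b,d} | stopped
  q2 = rec X. (c.0 + (0 + 0))\{a,b,d} + c.X | -c-> q1, -c-> q2
Bisimilarity quotient blocks:
  B0 = {p0, q0, q2}
  B1 = {p1, q1}
p0 ∈ B0, q0 ∈ B0 → same block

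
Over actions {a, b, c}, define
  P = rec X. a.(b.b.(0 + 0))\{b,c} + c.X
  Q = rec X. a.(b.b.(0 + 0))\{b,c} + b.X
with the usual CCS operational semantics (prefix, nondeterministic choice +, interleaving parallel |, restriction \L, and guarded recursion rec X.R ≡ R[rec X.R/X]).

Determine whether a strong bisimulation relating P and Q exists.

Reachable graph of P (2 states):
  m0 = rec X. a.(b.b.(0 + 0))\{b,c} + c.X ⊢ --a--▸ m1, --c--▸ m0
  m1 = (b.b.(0 + 0))\{b,c} ⊢ ∅
Reachable graph of Q (2 states):
  n0 = rec X. a.(b.b.(0 + 0))\{b,c} + b.X ⊢ --a--▸ n1, --b--▸ n0
  n1 = (b.b.(0 + 0))\{b,c} ⊢ ∅
Partition-refinement fixed point:
  B0 = {m0}
  B1 = {m1, n1}
  B2 = {n0}
m0 ∈ B0, n0 ∈ B2 → different blocks

not bisimilar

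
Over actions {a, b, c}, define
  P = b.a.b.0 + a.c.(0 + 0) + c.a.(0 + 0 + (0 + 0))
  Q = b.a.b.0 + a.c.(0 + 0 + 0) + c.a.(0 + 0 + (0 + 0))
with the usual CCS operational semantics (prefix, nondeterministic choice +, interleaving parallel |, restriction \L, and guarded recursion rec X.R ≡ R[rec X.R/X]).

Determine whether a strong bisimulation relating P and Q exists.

P ~ Q

Reachable graph of P (8 states):
  m0 = b.a.b.0 + a.c.(0 + 0) + c.a.(0 + 0 + (0 + 0)) :: =a=> m1, =b=> m2, =c=> m3
  m1 = c.(0 + 0) :: =c=> m4
  m2 = a.b.0 :: =a=> m5
  m3 = a.(0 + 0 + (0 + 0)) :: =a=> m6
  m4 = 0 + 0 :: ·
  m5 = b.0 :: =b=> m7
  m6 = 0 + 0 + (0 + 0) :: ·
  m7 = 0 :: ·
Reachable graph of Q (8 states):
  n0 = b.a.b.0 + a.c.(0 + 0 + 0) + c.a.(0 + 0 + (0 + 0)) :: =a=> n1, =b=> n2, =c=> n3
  n1 = c.(0 + 0 + 0) :: =c=> n4
  n2 = a.b.0 :: =a=> n5
  n3 = a.(0 + 0 + (0 + 0)) :: =a=> n6
  n4 = 0 + 0 + 0 :: ·
  n5 = b.0 :: =b=> n7
  n6 = 0 + 0 + (0 + 0) :: ·
  n7 = 0 :: ·
Bisimilarity quotient blocks:
  B0 = {m0, n0}
  B1 = {m1, n1}
  B2 = {m4, m6, m7, n4, n6, n7}
  B3 = {m3, n3}
  B4 = {m2, n2}
  B5 = {m5, n5}
m0 ∈ B0, n0 ∈ B0 → same block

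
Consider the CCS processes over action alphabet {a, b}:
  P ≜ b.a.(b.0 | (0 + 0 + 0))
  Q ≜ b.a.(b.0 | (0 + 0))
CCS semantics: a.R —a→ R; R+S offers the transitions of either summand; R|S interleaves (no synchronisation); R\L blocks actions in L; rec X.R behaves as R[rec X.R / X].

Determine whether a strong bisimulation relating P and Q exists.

bisimilar

P's transition system — 4 states:
  u0 = b.a.(b.0 | (0 + 0 + 0)) → ··b··> u1
  u1 = a.(b.0 | (0 + 0 + 0)) → ··a··> u2
  u2 = b.0 | (0 + 0 + 0) → ··b··> u3
  u3 = 0 | (0 + 0 + 0) → (no moves)
Q's transition system — 4 states:
  v0 = b.a.(b.0 | (0 + 0)) → ··b··> v1
  v1 = a.(b.0 | (0 + 0)) → ··a··> v2
  v2 = b.0 | (0 + 0) → ··b··> v3
  v3 = 0 | (0 + 0) → (no moves)
Coarsest stable partition (strong bisimilarity classes):
  B0 = {u0, v0}
  B1 = {u1, v1}
  B2 = {u2, v2}
  B3 = {u3, v3}
u0 ∈ B0, v0 ∈ B0 → same block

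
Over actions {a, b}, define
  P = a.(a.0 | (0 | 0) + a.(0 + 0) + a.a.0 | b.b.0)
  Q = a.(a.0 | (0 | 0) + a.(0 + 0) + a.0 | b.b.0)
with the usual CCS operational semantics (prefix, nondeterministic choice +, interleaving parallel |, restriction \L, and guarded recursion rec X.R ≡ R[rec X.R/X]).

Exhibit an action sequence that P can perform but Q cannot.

LTS(P): 12 reachable states
  u0 = a.(a.0 | (0 | 0) + a.(0 + 0) + a.a.0 | b.b.0) ⊢ =a=> u1
  u1 = a.0 | (0 | 0) + a.(0 + 0) + a.a.0 | b.b.0 ⊢ =a=> u2, =a=> u3, =a=> u4, =b=> u5
  u2 = 0 + 0 ⊢ deadlocked
  u3 = 0 | (0 | 0) ⊢ deadlocked
  u4 = a.0 | b.b.0 ⊢ =a=> u6, =b=> u7
  u5 = a.a.0 | b.0 ⊢ =a=> u7, =b=> u8
  u6 = 0 | b.b.0 ⊢ =b=> u9
  u7 = a.0 | b.0 ⊢ =a=> u9, =b=> u10
  u8 = a.a.0 | 0 ⊢ =a=> u10
  u9 = 0 | b.0 ⊢ =b=> u11
  u10 = a.0 | 0 ⊢ =a=> u11
  u11 = 0 | 0 ⊢ deadlocked
LTS(Q): 9 reachable states
  v0 = a.(a.0 | (0 | 0) + a.(0 + 0) + a.0 | b.b.0) ⊢ =a=> v1
  v1 = a.0 | (0 | 0) + a.(0 + 0) + a.0 | b.b.0 ⊢ =a=> v2, =a=> v3, =a=> v4, =b=> v5
  v2 = 0 + 0 ⊢ deadlocked
  v3 = 0 | (0 | 0) ⊢ deadlocked
  v4 = 0 | b.b.0 ⊢ =b=> v6
  v5 = a.0 | b.0 ⊢ =a=> v6, =b=> v7
  v6 = 0 | b.0 ⊢ =b=> v8
  v7 = a.0 | 0 ⊢ =a=> v8
  v8 = 0 | 0 ⊢ deadlocked
Trace ⟨aaa⟩ through P, begin at {u0}:
  [1] a ⇒ {u1}
  [2] a ⇒ {u2, u3, u4}
  [3] a ⇒ {u6}
  P completes σ.
Trace ⟨aaa⟩ through Q, begin at {v0}:
  [1] a ⇒ {v1}
  [2] a ⇒ {v2, v3, v4}
  [3] a ⇒ ∅ (Q stuck)

aaa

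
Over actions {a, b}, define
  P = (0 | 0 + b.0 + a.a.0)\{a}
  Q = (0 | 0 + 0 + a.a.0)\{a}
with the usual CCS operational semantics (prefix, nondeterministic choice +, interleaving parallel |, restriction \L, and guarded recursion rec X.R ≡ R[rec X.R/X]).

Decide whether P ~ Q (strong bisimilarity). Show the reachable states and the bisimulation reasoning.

P's transition system — 2 states:
  s0 = (0 | 0 + b.0 + a.a.0)\{a} :: --b--▸ s1
  s1 = 0\{a} :: stopped
Q's transition system — 1 states:
  t0 = (0 | 0 + 0 + a.a.0)\{a} :: stopped
Bisimilarity quotient blocks:
  B0 = {s0}
  B1 = {s1, t0}
s0 ∈ B0, t0 ∈ B1 → different blocks

NO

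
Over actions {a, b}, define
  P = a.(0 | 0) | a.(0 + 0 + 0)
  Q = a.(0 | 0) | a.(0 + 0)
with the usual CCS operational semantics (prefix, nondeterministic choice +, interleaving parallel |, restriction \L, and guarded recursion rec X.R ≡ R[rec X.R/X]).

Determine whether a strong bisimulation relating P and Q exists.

YES

Reachable graph of P (4 states):
  m0 = a.(0 | 0) | a.(0 + 0 + 0) :: ··a··> m1, ··a··> m2
  m1 = 0 | 0 | a.(0 + 0 + 0) :: ··a··> m3
  m2 = a.(0 | 0) | (0 + 0 + 0) :: ··a··> m3
  m3 = 0 | 0 | (0 + 0 + 0) :: ∅
Reachable graph of Q (4 states):
  n0 = a.(0 | 0) | a.(0 + 0) :: ··a··> n1, ··a··> n2
  n1 = 0 | 0 | a.(0 + 0) :: ··a··> n3
  n2 = a.(0 | 0) | (0 + 0) :: ··a··> n3
  n3 = 0 | 0 | (0 + 0) :: ∅
Bisimilarity quotient blocks:
  B0 = {m0, n0}
  B1 = {m1, m2, n1, n2}
  B2 = {m3, n3}
m0 ∈ B0, n0 ∈ B0 → same block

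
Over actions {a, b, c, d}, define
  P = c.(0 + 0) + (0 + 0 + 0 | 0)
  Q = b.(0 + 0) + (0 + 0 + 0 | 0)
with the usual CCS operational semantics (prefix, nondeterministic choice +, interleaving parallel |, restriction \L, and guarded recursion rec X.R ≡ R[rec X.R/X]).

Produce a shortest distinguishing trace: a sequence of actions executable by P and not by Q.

P's transition system — 2 states:
  s0 = c.(0 + 0) + (0 + 0 + 0 | 0) :: --c--▸ s1
  s1 = 0 + 0 :: stopped
Q's transition system — 2 states:
  t0 = b.(0 + 0) + (0 + 0 + 0 | 0) :: --b--▸ t1
  t1 = 0 + 0 :: stopped
Run σ = ⟨c⟩ on P: start {s0}
  step 1 (c): {s1}
  ✓ P
Run σ = ⟨c⟩ on Q: start {t0}
  step 1 (c): ∅  — Q cannot continue

c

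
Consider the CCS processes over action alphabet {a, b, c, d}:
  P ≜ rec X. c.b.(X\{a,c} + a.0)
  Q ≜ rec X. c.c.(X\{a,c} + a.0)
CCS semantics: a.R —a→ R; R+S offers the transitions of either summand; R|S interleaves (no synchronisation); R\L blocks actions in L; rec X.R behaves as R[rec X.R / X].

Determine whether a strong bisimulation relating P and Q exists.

P ≁ Q

Reachable graph of P (4 states):
  s0 = rec X. c.b.(X\{a,c} + a.0) → -c-> s1
  s1 = b.((rec X. c.b.(X\{a,c} + a.0))\{a,c} + a.0) → -b-> s2
  s2 = (rec X. c.b.(X\{a,c} + a.0))\{a,c} + a.0 → -a-> s3
  s3 = 0 → deadlocked
Reachable graph of Q (4 states):
  t0 = rec X. c.c.(X\{a,c} + a.0) → -c-> t1
  t1 = c.((rec X. c.c.(X\{a,c} + a.0))\{a,c} + a.0) → -c-> t2
  t2 = (rec X. c.c.(X\{a,c} + a.0))\{a,c} + a.0 → -a-> t3
  t3 = 0 → deadlocked
Bisimilarity quotient blocks:
  B0 = {s0}
  B1 = {s1}
  B2 = {s2, t2}
  B3 = {s3, t3}
  B4 = {t0}
  B5 = {t1}
s0 ∈ B0, t0 ∈ B4 → different blocks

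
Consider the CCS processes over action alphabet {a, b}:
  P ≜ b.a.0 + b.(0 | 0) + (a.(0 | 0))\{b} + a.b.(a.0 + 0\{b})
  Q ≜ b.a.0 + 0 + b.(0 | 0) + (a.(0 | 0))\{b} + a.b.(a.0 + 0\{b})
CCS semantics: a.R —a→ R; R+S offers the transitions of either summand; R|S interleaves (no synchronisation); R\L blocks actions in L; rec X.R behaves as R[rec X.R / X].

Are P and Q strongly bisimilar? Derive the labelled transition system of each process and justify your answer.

LTS(P): 7 reachable states
  u0 = b.a.0 + b.(0 | 0) + (a.(0 | 0))\{b} + a.b.(a.0 + 0\{b}) | ··a··> u1, ··a··> u2, ··b··> u3, ··b··> u4
  u1 = (0 | 0)\{b} | deadlocked
  u2 = b.(a.0 + 0\{b}) | ··b··> u5
  u3 = 0 | 0 | deadlocked
  u4 = a.0 | ··a··> u6
  u5 = a.0 + 0\{b} | ··a··> u6
  u6 = 0 | deadlocked
LTS(Q): 7 reachable states
  v0 = b.a.0 + 0 + b.(0 | 0) + (a.(0 | 0))\{b} + a.b.(a.0 + 0\{b}) | ··a··> v1, ··a··> v2, ··b··> v3, ··b··> v4
  v1 = (0 | 0)\{b} | deadlocked
  v2 = b.(a.0 + 0\{b}) | ··b··> v5
  v3 = 0 | 0 | deadlocked
  v4 = a.0 | ··a··> v6
  v5 = a.0 + 0\{b} | ··a··> v6
  v6 = 0 | deadlocked
Bisimilarity quotient blocks:
  B0 = {u0, v0}
  B1 = {u4, u5, v4, v5}
  B2 = {u1, u3, u6, v1, v3, v6}
  B3 = {u2, v2}
u0 ∈ B0, v0 ∈ B0 → same block

bisimilar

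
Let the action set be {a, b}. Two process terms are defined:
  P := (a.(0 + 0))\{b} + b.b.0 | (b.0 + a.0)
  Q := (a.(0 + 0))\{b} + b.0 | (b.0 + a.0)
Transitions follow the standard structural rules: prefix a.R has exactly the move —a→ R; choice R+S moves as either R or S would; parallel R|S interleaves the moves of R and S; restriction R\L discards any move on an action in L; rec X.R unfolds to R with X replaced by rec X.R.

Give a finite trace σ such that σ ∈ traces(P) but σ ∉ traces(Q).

LTS(P): 7 reachable states
  s0 = (a.(0 + 0))\{b} + b.b.0 | (b.0 + a.0) ⊢ --a--▸ s1, --a--▸ s2, --b--▸ s2, --b--▸ s3
  s1 = (0 + 0)\{b} ⊢ (no moves)
  s2 = b.b.0 | 0 ⊢ --b--▸ s4
  s3 = b.0 | (b.0 + a.0) ⊢ --a--▸ s4, --b--▸ s4, --b--▸ s5
  s4 = b.0 | 0 ⊢ --b--▸ s6
  s5 = 0 | (b.0 + a.0) ⊢ --a--▸ s6, --b--▸ s6
  s6 = 0 | 0 ⊢ (no moves)
LTS(Q): 5 reachable states
  t0 = (a.(0 + 0))\{b} + b.0 | (b.0 + a.0) ⊢ --a--▸ t1, --a--▸ t2, --b--▸ t2, --b--▸ t3
  t1 = (0 + 0)\{b} ⊢ (no moves)
  t2 = b.0 | 0 ⊢ --b--▸ t4
  t3 = 0 | (b.0 + a.0) ⊢ --a--▸ t4, --b--▸ t4
  t4 = 0 | 0 ⊢ (no moves)
Executing abb from P (initial set {s0}):
  step 1 (a): {s1, s2}
  step 2 (b): {s4}
  step 3 (b): {s6}
  ✓ P
Executing abb from Q (initial set {t0}):
  step 1 (a): {t1, t2}
  step 2 (b): {t4}
  step 3 (b): ∅  — Q cannot continue

abb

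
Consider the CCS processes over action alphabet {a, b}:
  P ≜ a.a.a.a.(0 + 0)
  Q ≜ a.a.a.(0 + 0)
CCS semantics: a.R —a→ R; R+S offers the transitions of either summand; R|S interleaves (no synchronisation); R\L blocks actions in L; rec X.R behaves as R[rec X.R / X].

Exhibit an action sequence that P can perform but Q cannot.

Reachable graph of P (5 states):
  s0 = a.a.a.a.(0 + 0) ⊢ --a--▸ s1
  s1 = a.a.a.(0 + 0) ⊢ --a--▸ s2
  s2 = a.a.(0 + 0) ⊢ --a--▸ s3
  s3 = a.(0 + 0) ⊢ --a--▸ s4
  s4 = 0 + 0 ⊢ ·
Reachable graph of Q (4 states):
  t0 = a.a.a.(0 + 0) ⊢ --a--▸ t1
  t1 = a.a.(0 + 0) ⊢ --a--▸ t2
  t2 = a.(0 + 0) ⊢ --a--▸ t3
  t3 = 0 + 0 ⊢ ·
Run σ = ⟨aaaa⟩ on P: start {s0}
  [1] a ⇒ {s1}
  [2] a ⇒ {s2}
  [3] a ⇒ {s3}
  [4] a ⇒ {s4}
  — P admits the full trace.
Run σ = ⟨aaaa⟩ on Q: start {t0}
  [1] a ⇒ {t1}
  [2] a ⇒ {t2}
  [3] a ⇒ {t3}
  [4] a ⇒ no successor for Q

aaaa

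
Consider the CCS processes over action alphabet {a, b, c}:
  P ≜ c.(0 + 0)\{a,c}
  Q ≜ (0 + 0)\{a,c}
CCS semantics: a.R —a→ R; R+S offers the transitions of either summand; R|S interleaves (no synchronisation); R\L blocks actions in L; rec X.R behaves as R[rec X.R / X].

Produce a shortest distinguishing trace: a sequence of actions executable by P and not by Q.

Reachable graph of P (2 states):
  p0 = c.(0 + 0)\{a,c} → --c--▸ p1
  p1 = (0 + 0)\{a,c} → ∅
Reachable graph of Q (1 states):
  q0 = (0 + 0)\{a,c} → ∅
Trace ⟨c⟩ through P, begin at {p0}:
  after c @ step 1: {p1}
  — P admits the full trace.
Trace ⟨c⟩ through Q, begin at {q0}:
  after c @ step 1: ∅  — Q cannot continue

c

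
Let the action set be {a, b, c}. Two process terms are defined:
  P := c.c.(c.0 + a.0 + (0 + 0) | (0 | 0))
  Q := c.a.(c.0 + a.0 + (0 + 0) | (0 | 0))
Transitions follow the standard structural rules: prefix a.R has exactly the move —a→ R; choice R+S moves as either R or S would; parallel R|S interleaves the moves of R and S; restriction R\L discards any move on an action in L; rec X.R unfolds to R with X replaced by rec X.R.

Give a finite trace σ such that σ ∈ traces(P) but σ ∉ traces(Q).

Reachable graph of P (4 states):
  u0 = c.c.(c.0 + a.0 + (0 + 0) | (0 | 0)) → --c--▸ u1
  u1 = c.(c.0 + a.0 + (0 + 0) | (0 | 0)) → --c--▸ u2
  u2 = c.0 + a.0 + (0 + 0) | (0 | 0) → --a--▸ u3, --c--▸ u3
  u3 = 0 → ·
Reachable graph of Q (4 states):
  v0 = c.a.(c.0 + a.0 + (0 + 0) | (0 | 0)) → --c--▸ v1
  v1 = a.(c.0 + a.0 + (0 + 0) | (0 | 0)) → --a--▸ v2
  v2 = c.0 + a.0 + (0 + 0) | (0 | 0) → --a--▸ v3, --c--▸ v3
  v3 = 0 → ·
Run σ = ⟨cc⟩ on P: start {u0}
  step 1 (c): {u1}
  step 2 (c): {u2}
  — P admits the full trace.
Run σ = ⟨cc⟩ on Q: start {v0}
  step 1 (c): {v1}
  step 2 (c): ∅ (Q stuck)

cc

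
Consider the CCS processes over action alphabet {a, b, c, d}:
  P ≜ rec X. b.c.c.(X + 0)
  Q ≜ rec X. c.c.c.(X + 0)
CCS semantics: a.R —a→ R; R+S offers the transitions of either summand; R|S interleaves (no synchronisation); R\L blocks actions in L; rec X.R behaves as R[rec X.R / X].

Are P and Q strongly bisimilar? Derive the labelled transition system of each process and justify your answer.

LTS(P): 4 reachable states
  m0 = rec X. b.c.c.(X + 0) has moves =b=> m1
  m1 = c.c.((rec X. b.c.c.(X + 0)) + 0) has moves =c=> m2
  m2 = c.((rec X. b.c.c.(X + 0)) + 0) has moves =c=> m3
  m3 = (rec X. b.c.c.(X + 0)) + 0 has moves =b=> m1
LTS(Q): 4 reachable states
  n0 = rec X. c.c.c.(X + 0) has moves =c=> n1
  n1 = c.c.((rec X. c.c.c.(X + 0)) + 0) has moves =c=> n2
  n2 = c.((rec X. c.c.c.(X + 0)) + 0) has moves =c=> n3
  n3 = (rec X. c.c.c.(X + 0)) + 0 has moves =c=> n1
Bisimilarity quotient blocks:
  B0 = {m0, m3}
  B1 = {m1}
  B2 = {m2}
  B3 = {n0, n1, n2, n3}
m0 ∈ B0, n0 ∈ B3 → different blocks

P ≁ Q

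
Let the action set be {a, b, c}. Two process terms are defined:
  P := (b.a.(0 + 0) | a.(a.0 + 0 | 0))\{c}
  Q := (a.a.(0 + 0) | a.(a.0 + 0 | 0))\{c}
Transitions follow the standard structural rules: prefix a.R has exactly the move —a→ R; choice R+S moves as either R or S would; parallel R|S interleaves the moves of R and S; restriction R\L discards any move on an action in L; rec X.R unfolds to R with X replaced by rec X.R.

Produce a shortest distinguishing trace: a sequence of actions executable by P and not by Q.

LTS(P): 9 reachable states
  m0 = (b.a.(0 + 0) | a.(a.0 + 0 | 0))\{c} | -a-> m1, -b-> m2
  m1 = (b.a.(0 + 0) | (a.0 + 0 | 0))\{c} | -a-> m3, -b-> m4
  m2 = (a.(0 + 0) | a.(a.0 + 0 | 0))\{c} | -a-> m4, -a-> m5
  m3 = (b.a.(0 + 0) | 0)\{c} | -b-> m6
  m4 = (a.(0 + 0) | (a.0 + 0 | 0))\{c} | -a-> m6, -a-> m7
  m5 = ((0 + 0) | a.(a.0 + 0 | 0))\{c} | -a-> m7
  m6 = (a.(0 + 0) | 0)\{c} | -a-> m8
  m7 = ((0 + 0) | (a.0 + 0 | 0))\{c} | -a-> m8
  m8 = ((0 + 0) | 0)\{c} | ∅
LTS(Q): 9 reachable states
  n0 = (a.a.(0 + 0) | a.(a.0 + 0 | 0))\{c} | -a-> n1, -a-> n2
  n1 = (a.(0 + 0) | a.(a.0 + 0 | 0))\{c} | -a-> n3, -a-> n4
  n2 = (a.a.(0 + 0) | (a.0 + 0 | 0))\{c} | -a-> n4, -a-> n5
  n3 = ((0 + 0) | a.(a.0 + 0 | 0))\{c} | -a-> n6
  n4 = (a.(0 + 0) | (a.0 + 0 | 0))\{c} | -a-> n6, -a-> n7
  n5 = (a.a.(0 + 0) | 0)\{c} | -a-> n7
  n6 = ((0 + 0) | (a.0 + 0 | 0))\{c} | -a-> n8
  n7 = (a.(0 + 0) | 0)\{c} | -a-> n8
  n8 = ((0 + 0) | 0)\{c} | ∅
Trace ⟨b⟩ through P, begin at {m0}:
  step 1 (b): {m2}
  P completes σ.
Trace ⟨b⟩ through Q, begin at {n0}:
  step 1 (b): no successor for Q

b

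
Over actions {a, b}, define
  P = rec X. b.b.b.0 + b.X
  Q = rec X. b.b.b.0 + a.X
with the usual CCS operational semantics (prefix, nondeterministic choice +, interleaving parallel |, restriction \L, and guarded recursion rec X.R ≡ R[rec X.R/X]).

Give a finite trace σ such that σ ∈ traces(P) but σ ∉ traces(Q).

P's transition system — 4 states:
  m0 = rec X. b.b.b.0 + b.X | ··b··> m0, ··b··> m1
  m1 = b.b.0 | ··b··> m2
  m2 = b.0 | ··b··> m3
  m3 = 0 | ∅
Q's transition system — 4 states:
  n0 = rec X. b.b.b.0 + a.X | ··a··> n0, ··b··> n1
  n1 = b.b.0 | ··b··> n2
  n2 = b.0 | ··b··> n3
  n3 = 0 | ∅
Run σ = ⟨bbbb⟩ on P: start {m0}
  step 1 (b): {m0, m1}
  step 2 (b): {m0, m1, m2}
  step 3 (b): {m0, m1, m2, m3}
  step 4 (b): {m0, m1, m2, m3}
  — P admits the full trace.
Run σ = ⟨bbbb⟩ on Q: start {n0}
  step 1 (b): {n1}
  step 2 (b): {n2}
  step 3 (b): {n3}
  step 4 (b): no successor for Q

bbbb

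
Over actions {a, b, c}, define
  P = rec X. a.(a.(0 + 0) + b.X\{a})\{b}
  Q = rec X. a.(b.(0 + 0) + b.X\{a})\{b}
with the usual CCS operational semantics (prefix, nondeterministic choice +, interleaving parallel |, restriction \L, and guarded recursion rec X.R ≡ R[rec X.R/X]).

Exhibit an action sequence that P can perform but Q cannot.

LTS(P): 3 reachable states
  m0 = rec X. a.(a.(0 + 0) + b.X\{a})\{b} | ··a··> m1
  m1 = (a.(0 + 0) + b.(rec X. a.(a.(0 + 0) + b.X\{a})\{b})\{a})\{b} | ··a··> m2
  m2 = (0 + 0)\{b} | (no moves)
LTS(Q): 2 reachable states
  n0 = rec X. a.(b.(0 + 0) + b.X\{a})\{b} | ··a··> n1
  n1 = (b.(0 + 0) + b.(rec X. a.(b.(0 + 0) + b.X\{a})\{b})\{a})\{b} | (no moves)
Executing aa from P (initial set {m0}):
  after a @ step 1: {m1}
  after a @ step 2: {m2}
  P completes σ.
Executing aa from Q (initial set {n0}):
  after a @ step 1: {n1}
  after a @ step 2: no successor for Q

aa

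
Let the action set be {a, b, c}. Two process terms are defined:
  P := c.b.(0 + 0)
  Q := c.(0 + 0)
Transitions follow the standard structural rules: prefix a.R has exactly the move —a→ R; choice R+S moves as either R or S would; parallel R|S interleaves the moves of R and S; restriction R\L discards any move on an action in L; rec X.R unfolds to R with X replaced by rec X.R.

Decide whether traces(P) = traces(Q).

Reachable graph of P (3 states):
  p0 = c.b.(0 + 0) → -c-> p1
  p1 = b.(0 + 0) → -b-> p2
  p2 = 0 + 0 → ·
Reachable graph of Q (2 states):
  q0 = c.(0 + 0) → -c-> q1
  q1 = 0 + 0 → ·
Trace ⟨cb⟩ through P, begin at {p0}:
  [1] c ⇒ {p1}
  [2] b ⇒ {p2}
  — P admits the full trace.
Trace ⟨cb⟩ through Q, begin at {q0}:
  [1] c ⇒ {q1}
  [2] b ⇒ ∅ (Q stuck)

traces(P) ≠ traces(Q) — witness ⟨cb⟩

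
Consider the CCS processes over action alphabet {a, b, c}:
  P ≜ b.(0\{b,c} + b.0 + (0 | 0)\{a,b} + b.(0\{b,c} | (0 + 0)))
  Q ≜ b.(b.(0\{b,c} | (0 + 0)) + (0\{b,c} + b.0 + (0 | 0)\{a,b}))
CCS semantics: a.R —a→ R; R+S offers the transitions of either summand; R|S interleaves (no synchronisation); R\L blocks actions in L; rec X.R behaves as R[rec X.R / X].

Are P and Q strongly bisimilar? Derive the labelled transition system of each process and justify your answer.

Reachable graph of P (4 states):
  u0 = b.(0\{b,c} + b.0 + (0 | 0)\{a,b} + b.(0\{b,c} | (0 + 0))) ⊢ -b-> u1
  u1 = 0\{b,c} + b.0 + (0 | 0)\{a,b} + b.(0\{b,c} | (0 + 0)) ⊢ -b-> u2, -b-> u3
  u2 = 0 ⊢ ∅
  u3 = 0\{b,c} | (0 + 0) ⊢ ∅
Reachable graph of Q (4 states):
  v0 = b.(b.(0\{b,c} | (0 + 0)) + (0\{b,c} + b.0 + (0 | 0)\{a,b})) ⊢ -b-> v1
  v1 = b.(0\{b,c} | (0 + 0)) + (0\{b,c} + b.0 + (0 | 0)\{a,b}) ⊢ -b-> v2, -b-> v3
  v2 = 0 ⊢ ∅
  v3 = 0\{b,c} | (0 + 0) ⊢ ∅
Partition-refinement fixed point:
  B0 = {u0, v0}
  B1 = {u1, v1}
  B2 = {u2, u3, v2, v3}
u0 ∈ B0, v0 ∈ B0 → same block

YES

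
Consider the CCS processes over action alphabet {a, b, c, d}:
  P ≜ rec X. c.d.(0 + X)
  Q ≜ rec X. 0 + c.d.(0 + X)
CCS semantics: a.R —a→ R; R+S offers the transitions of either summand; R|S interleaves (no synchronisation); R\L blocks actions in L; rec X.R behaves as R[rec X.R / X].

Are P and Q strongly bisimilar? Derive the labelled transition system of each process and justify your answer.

P ~ Q

Reachable graph of P (3 states):
  m0 = rec X. c.d.(0 + X) | --c--▸ m1
  m1 = d.(0 + (rec X. c.d.(0 + X))) | --d--▸ m2
  m2 = 0 + (rec X. c.d.(0 + X)) | --c--▸ m1
Reachable graph of Q (3 states):
  n0 = rec X. 0 + c.d.(0 + X) | --c--▸ n1
  n1 = d.(0 + (rec X. 0 + c.d.(0 + X))) | --d--▸ n2
  n2 = 0 + (rec X. 0 + c.d.(0 + X)) | --c--▸ n1
Coarsest stable partition (strong bisimilarity classes):
  B0 = {m0, m2, n0, n2}
  B1 = {m1, n1}
m0 ∈ B0, n0 ∈ B0 → same block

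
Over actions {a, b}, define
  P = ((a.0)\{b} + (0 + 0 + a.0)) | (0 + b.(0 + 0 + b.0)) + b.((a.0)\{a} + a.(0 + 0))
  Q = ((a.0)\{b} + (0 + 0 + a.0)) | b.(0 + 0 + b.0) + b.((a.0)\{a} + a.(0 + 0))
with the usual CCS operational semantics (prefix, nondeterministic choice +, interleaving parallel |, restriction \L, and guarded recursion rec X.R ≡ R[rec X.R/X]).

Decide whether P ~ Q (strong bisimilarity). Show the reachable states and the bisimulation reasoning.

P's transition system — 11 states:
  s0 = ((a.0)\{b} + (0 + 0 + a.0)) | (0 + b.(0 + 0 + b.0)) + b.((a.0)\{a} + a.(0 + 0)) :: -a-> s1, -a-> s2, -b-> s3, -b-> s4
  s1 = 0 | (0 + b.(0 + 0 + b.0)) :: -b-> s5
  s2 = 0\{b} | (0 + b.(0 + 0 + b.0)) :: -b-> s6
  s3 = ((a.0)\{b} + (0 + 0 + a.0)) | (0 + 0 + b.0) :: -a-> s5, -a-> s6, -b-> s7
  s4 = (a.0)\{a} + a.(0 + 0) :: -a-> s8
  s5 = 0 | (0 + 0 + b.0) :: -b-> s9
  s6 = 0\{b} | (0 + 0 + b.0) :: -b-> s10
  s7 = ((a.0)\{b} + (0 + 0 + a.0)) | 0 :: -a-> s10, -a-> s9
  s8 = 0 + 0 :: deadlocked
  s9 = 0 | 0 :: deadlocked
  s10 = 0\{b} | 0 :: deadlocked
Q's transition system — 11 states:
  t0 = ((a.0)\{b} + (0 + 0 + a.0)) | b.(0 + 0 + b.0) + b.((a.0)\{a} + a.(0 + 0)) :: -a-> t1, -a-> t2, -b-> t3, -b-> t4
  t1 = 0 | b.(0 + 0 + b.0) :: -b-> t5
  t2 = 0\{b} | b.(0 + 0 + b.0) :: -b-> t6
  t3 = ((a.0)\{b} + (0 + 0 + a.0)) | (0 + 0 + b.0) :: -a-> t5, -a-> t6, -b-> t7
  t4 = (a.0)\{a} + a.(0 + 0) :: -a-> t8
  t5 = 0 | (0 + 0 + b.0) :: -b-> t9
  t6 = 0\{b} | (0 + 0 + b.0) :: -b-> t10
  t7 = ((a.0)\{b} + (0 + 0 + a.0)) | 0 :: -a-> t10, -a-> t9
  t8 = 0 + 0 :: deadlocked
  t9 = 0 | 0 :: deadlocked
  t10 = 0\{b} | 0 :: deadlocked
Bisimilarity quotient blocks:
  B0 = {s0, t0}
  B1 = {s4, s7, t4, t7}
  B2 = {s10, s8, s9, t10, t8, t9}
  B3 = {s1, s2, t1, t2}
  B4 = {s5, s6, t5, t6}
  B5 = {s3, t3}
s0 ∈ B0, t0 ∈ B0 → same block

bisimilar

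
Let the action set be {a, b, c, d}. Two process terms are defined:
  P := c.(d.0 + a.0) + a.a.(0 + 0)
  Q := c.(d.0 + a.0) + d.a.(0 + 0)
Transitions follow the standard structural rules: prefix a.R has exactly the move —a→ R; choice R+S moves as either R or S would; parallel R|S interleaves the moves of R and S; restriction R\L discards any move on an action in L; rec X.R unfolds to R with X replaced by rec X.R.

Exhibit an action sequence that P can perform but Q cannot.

a

P's transition system — 5 states:
  m0 = c.(d.0 + a.0) + a.a.(0 + 0) | ··a··> m1, ··c··> m2
  m1 = a.(0 + 0) | ··a··> m3
  m2 = d.0 + a.0 | ··a··> m4, ··d··> m4
  m3 = 0 + 0 | ∅
  m4 = 0 | ∅
Q's transition system — 5 states:
  n0 = c.(d.0 + a.0) + d.a.(0 + 0) | ··c··> n1, ··d··> n2
  n1 = d.0 + a.0 | ··a··> n3, ··d··> n3
  n2 = a.(0 + 0) | ··a··> n4
  n3 = 0 | ∅
  n4 = 0 + 0 | ∅
Run σ = ⟨a⟩ on P: start {m0}
  step 1 (a): {m1}
  — P admits the full trace.
Run σ = ⟨a⟩ on Q: start {n0}
  step 1 (a): ∅ (Q stuck)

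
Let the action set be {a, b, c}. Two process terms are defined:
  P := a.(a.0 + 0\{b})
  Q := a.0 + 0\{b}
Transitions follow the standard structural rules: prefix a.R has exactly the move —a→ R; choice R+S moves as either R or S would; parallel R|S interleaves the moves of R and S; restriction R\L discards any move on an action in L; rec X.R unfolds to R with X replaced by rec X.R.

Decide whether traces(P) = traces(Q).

P's transition system — 3 states:
  s0 = a.(a.0 + 0\{b}) | --a--▸ s1
  s1 = a.0 + 0\{b} | --a--▸ s2
  s2 = 0 | deadlocked
Q's transition system — 2 states:
  t0 = a.0 + 0\{b} | --a--▸ t1
  t1 = 0 | deadlocked
Run σ = ⟨aa⟩ on P: start {s0}
  [1] a ⇒ {s1}
  [2] a ⇒ {s2}
  — P admits the full trace.
Run σ = ⟨aa⟩ on Q: start {t0}
  [1] a ⇒ {t1}
  [2] a ⇒ ∅ (Q stuck)

traces(P) ≠ traces(Q) — witness ⟨aa⟩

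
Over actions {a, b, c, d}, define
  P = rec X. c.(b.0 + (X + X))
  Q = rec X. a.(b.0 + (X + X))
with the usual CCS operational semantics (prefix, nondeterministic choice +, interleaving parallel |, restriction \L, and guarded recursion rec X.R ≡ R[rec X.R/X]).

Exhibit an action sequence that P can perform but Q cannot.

c

P's transition system — 3 states:
  u0 = rec X. c.(b.0 + (X + X)) → --c--▸ u1
  u1 = b.0 + ((rec X. c.(b.0 + (X + X))) + (rec X. c.(b.0 + (X + X)))) → --b--▸ u2, --c--▸ u1
  u2 = 0 → deadlocked
Q's transition system — 3 states:
  v0 = rec X. a.(b.0 + (X + X)) → --a--▸ v1
  v1 = b.0 + ((rec X. a.(b.0 + (X + X))) + (rec X. a.(b.0 + (X + X)))) → --a--▸ v1, --b--▸ v2
  v2 = 0 → deadlocked
Executing c from P (initial set {u0}):
  step 1 (c): {u1}
  P completes σ.
Executing c from Q (initial set {v0}):
  step 1 (c): ∅ (Q stuck)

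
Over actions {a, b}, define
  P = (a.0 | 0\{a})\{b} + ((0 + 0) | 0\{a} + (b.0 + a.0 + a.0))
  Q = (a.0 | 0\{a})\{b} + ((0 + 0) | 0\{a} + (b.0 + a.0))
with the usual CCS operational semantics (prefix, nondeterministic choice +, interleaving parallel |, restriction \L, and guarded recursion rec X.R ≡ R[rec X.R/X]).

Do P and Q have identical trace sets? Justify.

traces(P) = traces(Q)

P's transition system — 3 states:
  u0 = (a.0 | 0\{a})\{b} + ((0 + 0) | 0\{a} + (b.0 + a.0 + a.0)) has moves =a=> u1, =a=> u2, =b=> u2
  u1 = (0 | 0\{a})\{b} has moves ∅
  u2 = 0 has moves ∅
Q's transition system — 3 states:
  v0 = (a.0 | 0\{a})\{b} + ((0 + 0) | 0\{a} + (b.0 + a.0)) has moves =a=> v1, =a=> v2, =b=> v2
  v1 = (0 | 0\{a})\{b} has moves ∅
  v2 = 0 has moves ∅
Bisimilarity quotient blocks:
  B0 = {u0, v0}
  B1 = {u1, u2, v1, v2}
u0 ∈ B0, v0 ∈ B0 → same block
Bisimilar ⇒ trace-equivalent.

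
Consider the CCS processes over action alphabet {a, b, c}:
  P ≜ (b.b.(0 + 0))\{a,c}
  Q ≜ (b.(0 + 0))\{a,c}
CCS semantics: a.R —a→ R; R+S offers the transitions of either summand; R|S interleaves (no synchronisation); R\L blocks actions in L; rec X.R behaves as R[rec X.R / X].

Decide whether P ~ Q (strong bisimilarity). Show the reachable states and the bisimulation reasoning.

P ≁ Q

Reachable graph of P (3 states):
  p0 = (b.b.(0 + 0))\{a,c} → ··b··> p1
  p1 = (b.(0 + 0))\{a,c} → ··b··> p2
  p2 = (0 + 0)\{a,c} → ·
Reachable graph of Q (2 states):
  q0 = (b.(0 + 0))\{a,c} → ··b··> q1
  q1 = (0 + 0)\{a,c} → ·
Coarsest stable partition (strong bisimilarity classes):
  B0 = {p0}
  B1 = {p1, q0}
  B2 = {p2, q1}
p0 ∈ B0, q0 ∈ B1 → different blocks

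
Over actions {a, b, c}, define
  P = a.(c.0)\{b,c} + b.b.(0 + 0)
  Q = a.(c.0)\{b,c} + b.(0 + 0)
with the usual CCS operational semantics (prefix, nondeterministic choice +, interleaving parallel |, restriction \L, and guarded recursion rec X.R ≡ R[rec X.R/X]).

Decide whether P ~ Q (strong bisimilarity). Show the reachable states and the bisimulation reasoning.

NO

LTS(P): 4 reachable states
  p0 = a.(c.0)\{b,c} + b.b.(0 + 0) has moves -a-> p1, -b-> p2
  p1 = (c.0)\{b,c} has moves deadlocked
  p2 = b.(0 + 0) has moves -b-> p3
  p3 = 0 + 0 has moves deadlocked
LTS(Q): 3 reachable states
  q0 = a.(c.0)\{b,c} + b.(0 + 0) has moves -a-> q1, -b-> q2
  q1 = (c.0)\{b,c} has moves deadlocked
  q2 = 0 + 0 has moves deadlocked
Coarsest stable partition (strong bisimilarity classes):
  B0 = {p0}
  B1 = {p2}
  B2 = {p1, p3, q1, q2}
  B3 = {q0}
p0 ∈ B0, q0 ∈ B3 → different blocks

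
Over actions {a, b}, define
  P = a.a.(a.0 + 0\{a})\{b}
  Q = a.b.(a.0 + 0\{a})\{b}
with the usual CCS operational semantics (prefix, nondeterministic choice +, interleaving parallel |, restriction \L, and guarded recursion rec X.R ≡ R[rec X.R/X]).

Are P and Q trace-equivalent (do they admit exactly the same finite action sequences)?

LTS(P): 4 reachable states
  p0 = a.a.(a.0 + 0\{a})\{b} ⊢ -a-> p1
  p1 = a.(a.0 + 0\{a})\{b} ⊢ -a-> p2
  p2 = (a.0 + 0\{a})\{b} ⊢ -a-> p3
  p3 = 0\{b} ⊢ deadlocked
LTS(Q): 4 reachable states
  q0 = a.b.(a.0 + 0\{a})\{b} ⊢ -a-> q1
  q1 = b.(a.0 + 0\{a})\{b} ⊢ -b-> q2
  q2 = (a.0 + 0\{a})\{b} ⊢ -a-> q3
  q3 = 0\{b} ⊢ deadlocked
Trace ⟨aa⟩ through P, begin at {p0}:
  [1] a ⇒ {p1}
  [2] a ⇒ {p2}
  ✓ P
Trace ⟨aa⟩ through Q, begin at {q0}:
  [1] a ⇒ {q1}
  [2] a ⇒ no successor for Q

NO — witness ⟨aa⟩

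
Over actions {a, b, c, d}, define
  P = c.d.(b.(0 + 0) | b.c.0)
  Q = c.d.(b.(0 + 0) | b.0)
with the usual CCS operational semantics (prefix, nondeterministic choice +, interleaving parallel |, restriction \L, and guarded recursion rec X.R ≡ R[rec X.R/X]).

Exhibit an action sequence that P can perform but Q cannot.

P's transition system — 8 states:
  u0 = c.d.(b.(0 + 0) | b.c.0) :: ··c··> u1
  u1 = d.(b.(0 + 0) | b.c.0) :: ··d··> u2
  u2 = b.(0 + 0) | b.c.0 :: ··b··> u3, ··b··> u4
  u3 = (0 + 0) | b.c.0 :: ··b··> u5
  u4 = b.(0 + 0) | c.0 :: ··b··> u5, ··c··> u6
  u5 = (0 + 0) | c.0 :: ··c··> u7
  u6 = b.(0 + 0) | 0 :: ··b··> u7
  u7 = (0 + 0) | 0 :: deadlocked
Q's transition system — 6 states:
  v0 = c.d.(b.(0 + 0) | b.0) :: ··c··> v1
  v1 = d.(b.(0 + 0) | b.0) :: ··d··> v2
  v2 = b.(0 + 0) | b.0 :: ··b··> v3, ··b··> v4
  v3 = (0 + 0) | b.0 :: ··b··> v5
  v4 = b.(0 + 0) | 0 :: ··b··> v5
  v5 = (0 + 0) | 0 :: deadlocked
Executing cdbc from P (initial set {u0}):
  step 1 (c): {u1}
  step 2 (d): {u2}
  step 3 (b): {u3, u4}
  step 4 (c): {u6}
  — P admits the full trace.
Executing cdbc from Q (initial set {v0}):
  step 1 (c): {v1}
  step 2 (d): {v2}
  step 3 (b): {v3, v4}
  step 4 (c): no successor for Q

cdbc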